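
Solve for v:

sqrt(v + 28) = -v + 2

v = -3

Square both sides: v + 28 = (-v + 2)^2.
Expand and rearrange: v^2 - 5v - 24 = 0.
Solving gives v = 8 or v = -3.
Check each candidate in the original equation:
  v = 8: sqrt(36) = 6, while -v + 2 = -6 — extraneous.
  v = -3: sqrt(25) = 5, while -v + 2 = 5 — valid.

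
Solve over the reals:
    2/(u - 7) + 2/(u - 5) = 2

Multiply both sides by (u - 7)(u - 5):
2(u - 5) + 2(u - 7) = 2(u - 7)(u - 5).
Expand and collect terms: 2u² - 28u + 94 = 0.
By the quadratic formula, u = (28 ± √32) / 4, so u ≈ 8.4142 or u ≈ 5.5858.
Neither value makes a denominator zero (u ≠ 7, u ≠ 5), so both are valid.

u = 5.5858 or u = 8.4142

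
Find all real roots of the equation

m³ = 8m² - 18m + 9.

m = 0.6972 or m = 3 or m = 4.3028

Rearrange: m³ - 8m² + 18m - 9 = 0.
Possible rational roots are divisors of -9. Testing m = 3 gives 0, so (m - 3) is a factor.
Divide: m³ - 8m² + 18m - 9 = (m - 3)(m² - 5m + 3).
Apply the quadratic formula to m² - 5m + 3 = 0: m = (5 ± √13)/2, i.e. m ≈ 4.3028 or m ≈ 0.6972.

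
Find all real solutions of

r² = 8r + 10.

r = -1.099 or r = 9.099

Rearrange to standard form: r² - 8r - 10 = 0.
Discriminant: (-8)² − 4·1·(-10) = 104.
Quadratic formula: r = (8 ± √104) / 2.
So r = 4 + √(26) ≈ 9.099 or r = 4 - √(26) ≈ -1.099.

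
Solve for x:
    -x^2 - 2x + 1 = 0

x = -2.4142 or x = 0.4142

Discriminant: (-2)^2 - 4*(-1)*1 = 8.
Quadratic formula: x = (2 +/- sqrt(8)) / (-2).
So x = -sqrt(2) - 1 ~= -2.4142 or x = -1 + sqrt(2) ~= 0.4142.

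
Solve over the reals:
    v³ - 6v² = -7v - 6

Rearrange: v³ - 6v² + 7v + 6 = 0.
Possible rational roots are divisors of 6. Testing v = 3 gives 0, so (v - 3) is a factor.
Divide: v³ - 6v² + 7v + 6 = (v - 3)(v² - 3v - 2).
Apply the quadratic formula to v² - 3v - 2 = 0: v = (3 ± √17)/2, i.e. v ≈ 3.5616 or v ≈ -0.5616.

v = -0.5616 or v = 3 or v = 3.5616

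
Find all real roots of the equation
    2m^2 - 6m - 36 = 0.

Factor: 2(m - 6)(m + 3) = 0.
So m = 6 or m = -3.

m = -3 or m = 6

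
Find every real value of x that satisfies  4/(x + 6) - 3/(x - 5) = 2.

Multiply both sides by (x + 6)(x - 5):
4(x - 5) - 3(x + 6) = 2(x + 6)(x - 5).
Expand and collect terms: 2x² + x - 22 = 0.
By the quadratic formula, x = (-1 ± √177) / 4, so x ≈ 3.076 or x ≈ -3.576.
Neither value makes a denominator zero (x ≠ -6, x ≠ 5), so both are valid.

x = -3.576 or x = 3.076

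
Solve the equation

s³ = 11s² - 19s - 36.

Rearrange: s³ - 11s² + 19s + 36 = 0.
Possible rational roots are divisors of 36. Testing s = 4 gives 0, so (s - 4) is a factor.
Divide: s³ - 11s² + 19s + 36 = (s - 4)(s² - 7s - 9).
Apply the quadratic formula to s² - 7s - 9 = 0: s = (7 ± √85)/2, i.e. s ≈ 8.1098 or s ≈ -1.1098.

s = -1.1098 or s = 4 or s = 8.1098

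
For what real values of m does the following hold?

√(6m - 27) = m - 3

m = 6

Square both sides: 6m - 27 = (m - 3)².
Expand and rearrange: m² - 12m + 36 = 0.
This gives the repeated root m = 6.
Check in the original equation:
  m = 6: √(9) = 3, while m - 3 = 3 — valid.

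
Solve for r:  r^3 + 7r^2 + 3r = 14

Rearrange: r^3 + 7r^2 + 3r - 14 = 0.
Possible rational roots are divisors of -14. Testing r = -2 gives 0, so (r + 2) is a factor.
Divide: r^3 + 7r^2 + 3r - 14 = (r + 2)(r^2 + 5r - 7).
Apply the quadratic formula to r^2 + 5r - 7 = 0: r = (-5 +/- sqrt(53))/2, i.e. r ~= 1.1401 or r ~= -6.1401.

r = -6.1401 or r = -2 or r = 1.1401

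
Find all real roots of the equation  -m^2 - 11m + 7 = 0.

m = -11.6033 or m = 0.6033

Discriminant: (-11)^2 - 4*(-1)*7 = 149.
Quadratic formula: m = (11 +/- sqrt(149)) / (-2).
So m = -sqrt(149)/2 - 11/2 ~= -11.6033 or m = -11/2 + sqrt(149)/2 ~= 0.6033.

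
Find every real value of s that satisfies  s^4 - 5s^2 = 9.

s = -2.5308 or s = 2.5308

Let u = s^2. The equation becomes u^2 - 5u - 9 = 0.
By the quadratic formula, u = 5/2 + sqrt(61)/2 or u = 5/2 - sqrt(61)/2.
s^2 = 5/2 + sqrt(61)/2 gives s = +/-sqrt(5/2 + sqrt(61)/2) ~= +/-2.5308.
s^2 = 5/2 - sqrt(61)/2 < 0 has no real solution.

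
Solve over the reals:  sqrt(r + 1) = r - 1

Square both sides: r + 1 = (r - 1)^2.
Expand and rearrange: r^2 - 3r = 0.
Solving gives r = 3 or r = 0.
Check each candidate in the original equation:
  r = 3: sqrt(4) = 2, while r - 1 = 2 — valid.
  r = 0: sqrt(1) = 1, while r - 1 = -1 — extraneous.

r = 3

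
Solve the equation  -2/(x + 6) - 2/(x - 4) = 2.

Multiply both sides by (x + 6)(x - 4):
-2(x - 4) - 2(x + 6) = 2(x + 6)(x - 4).
Expand and collect terms: 2x² + 8x - 44 = 0.
By the quadratic formula, x = (-8 ± √416) / 4, so x ≈ 3.099 or x ≈ -7.099.
Neither value makes a denominator zero (x ≠ -6, x ≠ 4), so both are valid.

x = -7.099 or x = 3.099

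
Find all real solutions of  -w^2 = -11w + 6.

Rearrange to standard form: -w^2 + 11w - 6 = 0.
Discriminant: (11)^2 - 4*(-1)*(-6) = 97.
Quadratic formula: w = (-11 +/- sqrt(97)) / (-2).
So w = 11/2 - sqrt(97)/2 ~= 0.5756 or w = sqrt(97)/2 + 11/2 ~= 10.4244.

w = 0.5756 or w = 10.4244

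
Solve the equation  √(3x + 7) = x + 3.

x = -2 or x = -1

Square both sides: 3x + 7 = (x + 3)².
Expand and rearrange: x² + 3x + 2 = 0.
Solving gives x = -1 or x = -2.
Check each candidate in the original equation:
  x = -1: √(4) = 2, while x + 3 = 2 — valid.
  x = -2: √(1) = 1, while x + 3 = 1 — valid.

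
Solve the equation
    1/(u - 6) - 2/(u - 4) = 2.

Multiply both sides by (u - 6)(u - 4):
(u - 4) - 2(u - 6) = 2(u - 6)(u - 4).
Expand and collect terms: 2u^2 - 19u + 40 = 0.
By the quadratic formula, u = (19 +/- sqrt(41)) / 4, so u ~= 6.3508 or u ~= 3.1492.
Neither value makes a denominator zero (u != 6, u != 4), so both are valid.

u = 3.1492 or u = 6.3508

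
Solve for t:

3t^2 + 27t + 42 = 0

Factor: 3(t + 2)(t + 7) = 0.
So t = -2 or t = -7.

t = -7 or t = -2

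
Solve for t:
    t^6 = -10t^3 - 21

t = -1.9129 or t = -1.4422

Let u = t^3. The equation becomes u^2 + 10u + 21 = 0.
Factor: (u + 7)(u + 3) = 0, so u = -7 or u = -3.
t^3 = -7 gives t = -(7)^(1/3) ~= -1.9129.
t^3 = -3 gives t = -(3)^(1/3) ~= -1.4422.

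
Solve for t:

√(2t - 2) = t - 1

Square both sides: 2t - 2 = (t - 1)².
Expand and rearrange: t² - 4t + 3 = 0.
Solving gives t = 3 or t = 1.
Check each candidate in the original equation:
  t = 3: √(4) = 2, while t - 1 = 2 — valid.
  t = 1: √(0) = 0, while t - 1 = 0 — valid.

t = 1 or t = 3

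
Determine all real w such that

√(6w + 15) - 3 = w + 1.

w = -1

Isolate the radical: √(6w + 15) = w + 4.
Square both sides: 6w + 15 = (w + 4)².
Expand and rearrange: w² + 2w + 1 = 0.
This gives the repeated root w = -1.
Check in the original equation:
  w = -1: √(9) = 3, while w + 4 = 3 — valid.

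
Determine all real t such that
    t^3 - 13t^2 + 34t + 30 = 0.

Possible rational roots are divisors of 30. Testing t = 5 gives 0, so (t - 5) is a factor.
Divide: t^3 - 13t^2 + 34t + 30 = (t - 5)(t^2 - 8t - 6).
Apply the quadratic formula to t^2 - 8t - 6 = 0: t = (8 +/- sqrt(88))/2, i.e. t ~= 8.6904 or t ~= -0.6904.

t = -0.6904 or t = 5 or t = 8.6904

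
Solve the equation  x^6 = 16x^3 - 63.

x = 1.9129 or x = 2.0801

Let u = x^3. The equation becomes u^2 - 16u + 63 = 0.
Factor: (u - 7)(u - 9) = 0, so u = 7 or u = 9.
x^3 = 7 gives x = (7)^(1/3) ~= 1.9129.
x^3 = 9 gives x = (9)^(1/3) ~= 2.0801.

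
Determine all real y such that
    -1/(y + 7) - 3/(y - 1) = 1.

y = -8.4641 or y = -1.5359

Multiply both sides by (y + 7)(y - 1):
-(y - 1) - 3(y + 7) = (y + 7)(y - 1).
Expand and collect terms: y² + 10y + 13 = 0.
By the quadratic formula, y = (-10 ± √48) / 2, so y ≈ -1.5359 or y ≈ -8.4641.
Neither value makes a denominator zero (y ≠ -7, y ≠ 1), so both are valid.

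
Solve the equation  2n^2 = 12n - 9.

Rearrange to standard form: 2n^2 - 12n + 9 = 0.
Discriminant: (-12)^2 - 4*2*9 = 72.
Quadratic formula: n = (12 +/- sqrt(72)) / 4.
So n = 3*sqrt(2)/2 + 3 ~= 5.1213 or n = 3 - 3*sqrt(2)/2 ~= 0.8787.

n = 0.8787 or n = 5.1213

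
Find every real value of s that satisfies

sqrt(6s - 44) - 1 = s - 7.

s = 8 or s = 10

Isolate the radical: sqrt(6s - 44) = s - 6.
Square both sides: 6s - 44 = (s - 6)^2.
Expand and rearrange: s^2 - 18s + 80 = 0.
Solving gives s = 10 or s = 8.
Check each candidate in the original equation:
  s = 10: sqrt(16) = 4, while s - 6 = 4 — valid.
  s = 8: sqrt(4) = 2, while s - 6 = 2 — valid.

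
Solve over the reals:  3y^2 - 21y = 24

Bring every term to one side: 3y^2 - 21y - 24 = 0.
Factor: 3(y + 1)(y - 8) = 0.
So y = -1 or y = 8.

y = -1 or y = 8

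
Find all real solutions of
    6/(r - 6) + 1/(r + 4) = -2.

r = -4.6949 or r = 3.1949

Multiply both sides by (r - 6)(r + 4):
6(r + 4) + (r - 6) = -2(r - 6)(r + 4).
Expand and collect terms: -2r² - 3r + 30 = 0.
By the quadratic formula, r = (3 ± √249) / -4, so r ≈ -4.6949 or r ≈ 3.1949.
Neither value makes a denominator zero (r ≠ 6, r ≠ -4), so both are valid.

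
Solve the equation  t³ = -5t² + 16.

t = -4 or t = -2.5616 or t = 1.5616

Rearrange: t³ + 5t² - 16 = 0.
Possible rational roots are divisors of -16. Testing t = -4 gives 0, so (t + 4) is a factor.
Divide: t³ + 5t² - 16 = (t + 4)(t² + t - 4).
Apply the quadratic formula to t² + t - 4 = 0: t = (-1 ± √17)/2, i.e. t ≈ 1.5616 or t ≈ -2.5616.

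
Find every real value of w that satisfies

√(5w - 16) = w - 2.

w = 4 or w = 5

Square both sides: 5w - 16 = (w - 2)².
Expand and rearrange: w² - 9w + 20 = 0.
Solving gives w = 5 or w = 4.
Check each candidate in the original equation:
  w = 5: √(9) = 3, while w - 2 = 3 — valid.
  w = 4: √(4) = 2, while w - 2 = 2 — valid.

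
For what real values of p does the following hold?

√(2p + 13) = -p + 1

Square both sides: 2p + 13 = (-p + 1)².
Expand and rearrange: p² - 4p - 12 = 0.
Solving gives p = 6 or p = -2.
Check each candidate in the original equation:
  p = 6: √(25) = 5, while -p + 1 = -5 — extraneous.
  p = -2: √(9) = 3, while -p + 1 = 3 — valid.

p = -2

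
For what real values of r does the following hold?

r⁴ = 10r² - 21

r = -2.6458 or r = -1.7321 or r = 1.7321 or r = 2.6458

Let u = r². The equation becomes u² - 10u + 21 = 0.
Factor: (u - 7)(u - 3) = 0, so u = 7 or u = 3.
r² = 7 gives r = ±√(7) ≈ ±2.6458.
r² = 3 gives r = ±√(3) ≈ ±1.7321.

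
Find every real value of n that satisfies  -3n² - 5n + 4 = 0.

Discriminant: (-5)² − 4·(-3)·4 = 73.
Quadratic formula: n = (5 ± √73) / (-6).
So n = -√(73)/6 - 5/6 ≈ -2.2573 or n = -5/6 + √(73)/6 ≈ 0.5907.

n = -2.2573 or n = 0.5907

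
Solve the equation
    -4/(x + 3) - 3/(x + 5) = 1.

Multiply both sides by (x + 3)(x + 5):
-4(x + 5) - 3(x + 3) = (x + 3)(x + 5).
Expand and collect terms: x² + 15x + 44 = 0.
Factor or apply the quadratic formula: x = -4 or x = -11.
Neither value makes a denominator zero (x ≠ -3, x ≠ -5), so both are valid.

x = -11 or x = -4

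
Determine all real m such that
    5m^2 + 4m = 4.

Rearrange to standard form: 5m^2 + 4m - 4 = 0.
Discriminant: (4)^2 - 4*5*(-4) = 96.
Quadratic formula: m = (-4 +/- sqrt(96)) / 10.
So m = -2/5 + 2*sqrt(6)/5 ~= 0.5798 or m = -2*sqrt(6)/5 - 2/5 ~= -1.3798.

m = -1.3798 or m = 0.5798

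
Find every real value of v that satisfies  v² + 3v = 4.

Bring every term to one side: v² + 3v - 4 = 0.
Factor: (v + 4)(v - 1) = 0.
So v = -4 or v = 1.

v = -4 or v = 1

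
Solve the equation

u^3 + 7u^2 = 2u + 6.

Rearrange: u^3 + 7u^2 - 2u - 6 = 0.
Possible rational roots are divisors of -6. Testing u = 1 gives 0, so (u - 1) is a factor.
Divide: u^3 + 7u^2 - 2u - 6 = (u - 1)(u^2 + 8u + 6).
Apply the quadratic formula to u^2 + 8u + 6 = 0: u = (-8 +/- sqrt(40))/2, i.e. u ~= -0.8377 or u ~= -7.1623.

u = -7.1623 or u = -0.8377 or u = 1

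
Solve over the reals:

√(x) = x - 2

Square both sides: x = (x - 2)².
Expand and rearrange: x² - 5x + 4 = 0.
Solving gives x = 4 or x = 1.
Check each candidate in the original equation:
  x = 4: √(4) = 2, while x - 2 = 2 — valid.
  x = 1: √(1) = 1, while x - 2 = -1 — extraneous.

x = 4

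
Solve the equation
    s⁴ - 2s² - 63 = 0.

s = -3 or s = 3

Let u = s². The equation becomes u² - 2u - 63 = 0.
Factor: (u + 7)(u - 9) = 0, so u = -7 or u = 9.
s² = -7 < 0 has no real solution.
s² = 9 gives s = ±3.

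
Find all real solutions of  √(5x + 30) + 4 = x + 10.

x = -6 or x = -1

Isolate the radical: √(5x + 30) = x + 6.
Square both sides: 5x + 30 = (x + 6)².
Expand and rearrange: x² + 7x + 6 = 0.
Solving gives x = -1 or x = -6.
Check each candidate in the original equation:
  x = -1: √(25) = 5, while x + 6 = 5 — valid.
  x = -6: √(0) = 0, while x + 6 = 0 — valid.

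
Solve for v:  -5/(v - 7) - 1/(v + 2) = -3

Multiply both sides by (v - 7)(v + 2):
-5(v + 2) - (v - 7) = -3(v - 7)(v + 2).
Expand and collect terms: -3v^2 + 21v + 45 = 0.
By the quadratic formula, v = (-21 +/- sqrt(981)) / -6, so v ~= -1.7202 or v ~= 8.7202.
Neither value makes a denominator zero (v != 7, v != -2), so both are valid.

v = -1.7202 or v = 8.7202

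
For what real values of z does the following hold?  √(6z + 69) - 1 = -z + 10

Isolate the radical: √(6z + 69) = -z + 11.
Square both sides: 6z + 69 = (-z + 11)².
Expand and rearrange: z² - 28z + 52 = 0.
Solving gives z = 26 or z = 2.
Check each candidate in the original equation:
  z = 26: √(225) = 15, while -z + 11 = -15 — extraneous.
  z = 2: √(81) = 9, while -z + 11 = 9 — valid.

z = 2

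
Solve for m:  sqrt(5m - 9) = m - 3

m = 9

Square both sides: 5m - 9 = (m - 3)^2.
Expand and rearrange: m^2 - 11m + 18 = 0.
Solving gives m = 9 or m = 2.
Check each candidate in the original equation:
  m = 9: sqrt(36) = 6, while m - 3 = 6 — valid.
  m = 2: sqrt(1) = 1, while m - 3 = -1 — extraneous.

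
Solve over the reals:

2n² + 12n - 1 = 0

n = -6.0822 or n = 0.0822

Discriminant: (12)² − 4·2·(-1) = 152.
Quadratic formula: n = (-12 ± √152) / 4.
So n = -3 + √(38)/2 ≈ 0.0822 or n = -√(38)/2 - 3 ≈ -6.0822.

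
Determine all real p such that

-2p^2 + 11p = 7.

Rearrange to standard form: -2p^2 + 11p - 7 = 0.
Discriminant: (11)^2 - 4*(-2)*(-7) = 65.
Quadratic formula: p = (-11 +/- sqrt(65)) / (-4).
So p = 11/4 - sqrt(65)/4 ~= 0.7344 or p = sqrt(65)/4 + 11/4 ~= 4.7656.

p = 0.7344 or p = 4.7656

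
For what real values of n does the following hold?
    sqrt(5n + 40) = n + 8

n = -8 or n = -3

Square both sides: 5n + 40 = (n + 8)^2.
Expand and rearrange: n^2 + 11n + 24 = 0.
Solving gives n = -3 or n = -8.
Check each candidate in the original equation:
  n = -3: sqrt(25) = 5, while n + 8 = 5 — valid.
  n = -8: sqrt(0) = 0, while n + 8 = 0 — valid.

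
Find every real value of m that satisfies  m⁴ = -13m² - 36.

Let u = m². The equation becomes u² + 13u + 36 = 0.
Factor: (u + 4)(u + 9) = 0, so u = -4 or u = -9.
m² = -4 < 0 has no real solution.
m² = -9 < 0 has no real solution.

No real solutions.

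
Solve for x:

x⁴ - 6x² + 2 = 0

x = -2.3761 or x = -0.5952 or x = 0.5952 or x = 2.3761

Let u = x². The equation becomes u² - 6u + 2 = 0.
By the quadratic formula, u = √(7) + 3 or u = 3 - √(7).
x² = √(7) + 3 gives x = ±√(√(7) + 3) ≈ ±2.3761.
x² = 3 - √(7) gives x = ±√(3 - √(7)) ≈ ±0.5952.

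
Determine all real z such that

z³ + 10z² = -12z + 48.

Rearrange: z³ + 10z² + 12z - 48 = 0.
Possible rational roots are divisors of -48. Testing z = -4 gives 0, so (z + 4) is a factor.
Divide: z³ + 10z² + 12z - 48 = (z + 4)(z² + 6z - 12).
Apply the quadratic formula to z² + 6z - 12 = 0: z = (-6 ± √84)/2, i.e. z ≈ 1.5826 or z ≈ -7.5826.

z = -7.5826 or z = -4 or z = 1.5826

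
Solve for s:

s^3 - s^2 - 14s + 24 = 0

s = -4 or s = 2 or s = 3

Possible rational roots are divisors of 24. Testing s = -4 gives 0, so (s + 4) is a factor.
Divide: s^3 - s^2 - 14s + 24 = (s + 4)(s^2 - 5s + 6).
Factor the quadratic: s = 3 or s = 2.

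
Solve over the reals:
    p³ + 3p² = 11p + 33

Rearrange: p³ + 3p² - 11p - 33 = 0.
Possible rational roots are divisors of -33. Testing p = -3 gives 0, so (p + 3) is a factor.
Divide: p³ + 3p² - 11p - 33 = (p + 3)(p² - 11).
Apply the quadratic formula to p² - 11 = 0: p = (0 ± √44)/2, i.e. p ≈ 3.3166 or p ≈ -3.3166.

p = -3.3166 or p = -3 or p = 3.3166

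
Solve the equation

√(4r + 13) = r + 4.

r = -3 or r = -1

Square both sides: 4r + 13 = (r + 4)².
Expand and rearrange: r² + 4r + 3 = 0.
Solving gives r = -1 or r = -3.
Check each candidate in the original equation:
  r = -1: √(9) = 3, while r + 4 = 3 — valid.
  r = -3: √(1) = 1, while r + 4 = 1 — valid.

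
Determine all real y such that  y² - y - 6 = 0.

Factor: (y - 3)(y + 2) = 0.
So y = 3 or y = -2.

y = -2 or y = 3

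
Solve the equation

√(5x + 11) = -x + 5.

x = 1

Square both sides: 5x + 11 = (-x + 5)².
Expand and rearrange: x² - 15x + 14 = 0.
Solving gives x = 14 or x = 1.
Check each candidate in the original equation:
  x = 14: √(81) = 9, while -x + 5 = -9 — extraneous.
  x = 1: √(16) = 4, while -x + 5 = 4 — valid.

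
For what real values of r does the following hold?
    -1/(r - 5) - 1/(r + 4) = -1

r = -3.1098 or r = 6.1098

Multiply both sides by (r - 5)(r + 4):
-(r + 4) - (r - 5) = -(r - 5)(r + 4).
Expand and collect terms: -r^2 + 3r + 19 = 0.
By the quadratic formula, r = (-3 +/- sqrt(85)) / -2, so r ~= -3.1098 or r ~= 6.1098.
Neither value makes a denominator zero (r != 5, r != -4), so both are valid.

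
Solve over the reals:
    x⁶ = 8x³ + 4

Let u = x³. The equation becomes u² - 8u - 4 = 0.
By the quadratic formula, u = 4 + 2·√(5) or u = 4 - 2·√(5).
x³ = 4 + 2·√(5) gives x = ∛(4 + 2·√(5)) ≈ 2.0386.
x³ = 4 - 2·√(5) gives x = -∛(-4 + 2·√(5)) ≈ -0.7787.

x = -0.7787 or x = 2.0386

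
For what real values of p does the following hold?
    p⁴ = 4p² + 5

Let u = p². The equation becomes u² - 4u - 5 = 0.
Factor: (u + 1)(u - 5) = 0, so u = -1 or u = 5.
p² = -1 < 0 has no real solution.
p² = 5 gives p = ±√(5) ≈ ±2.2361.

p = -2.2361 or p = 2.2361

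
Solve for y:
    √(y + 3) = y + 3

Square both sides: y + 3 = (y + 3)².
Expand and rearrange: y² + 5y + 6 = 0.
Solving gives y = -2 or y = -3.
Check each candidate in the original equation:
  y = -2: √(1) = 1, while y + 3 = 1 — valid.
  y = -3: √(0) = 0, while y + 3 = 0 — valid.

y = -3 or y = -2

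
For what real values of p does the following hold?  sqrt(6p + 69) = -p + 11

Square both sides: 6p + 69 = (-p + 11)^2.
Expand and rearrange: p^2 - 28p + 52 = 0.
Solving gives p = 26 or p = 2.
Check each candidate in the original equation:
  p = 26: sqrt(225) = 15, while -p + 11 = -15 — extraneous.
  p = 2: sqrt(81) = 9, while -p + 11 = 9 — valid.

p = 2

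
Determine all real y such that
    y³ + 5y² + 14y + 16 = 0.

Possible rational roots are divisors of 16. Testing y = -2 gives 0, so (y + 2) is a factor.
Divide: y³ + 5y² + 14y + 16 = (y + 2)(y² + 3y + 8).
The quadratic y² + 3y + 8 has discriminant -23 < 0, so no further real roots.

y = -2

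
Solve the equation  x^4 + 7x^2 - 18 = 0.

x = -1.4142 or x = 1.4142

Let u = x^2. The equation becomes u^2 + 7u - 18 = 0.
Factor: (u + 9)(u - 2) = 0, so u = -9 or u = 2.
x^2 = -9 < 0 has no real solution.
x^2 = 2 gives x = +/-sqrt(2) ~= +/-1.4142.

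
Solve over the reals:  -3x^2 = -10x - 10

Rearrange to standard form: -3x^2 + 10x + 10 = 0.
Discriminant: (10)^2 - 4*(-3)*10 = 220.
Quadratic formula: x = (-10 +/- sqrt(220)) / (-6).
So x = 5/3 - sqrt(55)/3 ~= -0.8054 or x = 5/3 + sqrt(55)/3 ~= 4.1387.

x = -0.8054 or x = 4.1387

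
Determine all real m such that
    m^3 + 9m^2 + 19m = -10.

Rearrange: m^3 + 9m^2 + 19m + 10 = 0.
Possible rational roots are divisors of 10. Testing m = -2 gives 0, so (m + 2) is a factor.
Divide: m^3 + 9m^2 + 19m + 10 = (m + 2)(m^2 + 7m + 5).
Apply the quadratic formula to m^2 + 7m + 5 = 0: m = (-7 +/- sqrt(29))/2, i.e. m ~= -0.8074 or m ~= -6.1926.

m = -6.1926 or m = -2 or m = -0.8074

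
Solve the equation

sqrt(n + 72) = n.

n = 9

Square both sides: n + 72 = (n)^2.
Expand and rearrange: n^2 - n - 72 = 0.
Solving gives n = 9 or n = -8.
Check each candidate in the original equation:
  n = 9: sqrt(81) = 9, while n = 9 — valid.
  n = -8: sqrt(64) = 8, while n = -8 — extraneous.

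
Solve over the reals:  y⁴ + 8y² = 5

Let u = y². The equation becomes u² + 8u - 5 = 0.
By the quadratic formula, u = -4 + √(21) or u = -√(21) - 4.
y² = -4 + √(21) gives y = ±√(-4 + √(21)) ≈ ±0.7633.
y² = -√(21) - 4 < 0 has no real solution.

y = -0.7633 or y = 0.7633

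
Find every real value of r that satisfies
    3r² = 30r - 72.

r = 4 or r = 6

Bring every term to one side: 3r² - 30r + 72 = 0.
Factor: 3(r - 4)(r - 6) = 0.
So r = 4 or r = 6.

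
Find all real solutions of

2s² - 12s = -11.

Rearrange to standard form: 2s² - 12s + 11 = 0.
Discriminant: (-12)² − 4·2·11 = 56.
Quadratic formula: s = (12 ± √56) / 4.
So s = √(14)/2 + 3 ≈ 4.8708 or s = 3 - √(14)/2 ≈ 1.1292.

s = 1.1292 or s = 4.8708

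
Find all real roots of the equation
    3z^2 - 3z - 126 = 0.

Factor: 3(z - 7)(z + 6) = 0.
So z = 7 or z = -6.

z = -6 or z = 7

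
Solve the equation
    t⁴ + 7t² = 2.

t = -0.5243 or t = 0.5243

Let u = t². The equation becomes u² + 7u - 2 = 0.
By the quadratic formula, u = -7/2 + √(57)/2 or u = -√(57)/2 - 7/2.
t² = -7/2 + √(57)/2 gives t = ±√(-7/2 + √(57)/2) ≈ ±0.5243.
t² = -√(57)/2 - 7/2 < 0 has no real solution.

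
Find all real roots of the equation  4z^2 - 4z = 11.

Rearrange to standard form: 4z^2 - 4z - 11 = 0.
Discriminant: (-4)^2 - 4*4*(-11) = 192.
Quadratic formula: z = (4 +/- sqrt(192)) / 8.
So z = 1/2 + sqrt(3) ~= 2.2321 or z = 1/2 - sqrt(3) ~= -1.2321.

z = -1.2321 or z = 2.2321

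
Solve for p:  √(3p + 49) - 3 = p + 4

p = 0

Isolate the radical: √(3p + 49) = p + 7.
Square both sides: 3p + 49 = (p + 7)².
Expand and rearrange: p² + 11p = 0.
Solving gives p = 0 or p = -11.
Check each candidate in the original equation:
  p = 0: √(49) = 7, while p + 7 = 7 — valid.
  p = -11: √(16) = 4, while p + 7 = -4 — extraneous.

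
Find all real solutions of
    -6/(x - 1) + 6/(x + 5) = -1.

x = -8.7082 or x = 4.7082

Multiply both sides by (x - 1)(x + 5):
-6(x + 5) + 6(x - 1) = -(x - 1)(x + 5).
Expand and collect terms: -x^2 - 4x + 41 = 0.
By the quadratic formula, x = (4 +/- sqrt(180)) / -2, so x ~= -8.7082 or x ~= 4.7082.
Neither value makes a denominator zero (x != 1, x != -5), so both are valid.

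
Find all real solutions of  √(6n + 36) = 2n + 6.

Square both sides: 6n + 36 = (2n + 6)².
Expand and rearrange: 4n² + 18n = 0.
Solving gives n = 0 or n = -4.5.
Check each candidate in the original equation:
  n = 0: √(36) = 6, while 2n + 6 = 6 — valid.
  n = -4.5: √(9) = 3, while 2n + 6 = -3 — extraneous.

n = 0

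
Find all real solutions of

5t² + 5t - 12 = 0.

Discriminant: (5)² − 4·5·(-12) = 265.
Quadratic formula: t = (-5 ± √265) / 10.
So t = -1/2 + √(265)/10 ≈ 1.1279 or t = -√(265)/10 - 1/2 ≈ -2.1279.

t = -2.1279 or t = 1.1279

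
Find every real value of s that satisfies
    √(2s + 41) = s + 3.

s = 4

Square both sides: 2s + 41 = (s + 3)².
Expand and rearrange: s² + 4s - 32 = 0.
Solving gives s = 4 or s = -8.
Check each candidate in the original equation:
  s = 4: √(49) = 7, while s + 3 = 7 — valid.
  s = -8: √(25) = 5, while s + 3 = -5 — extraneous.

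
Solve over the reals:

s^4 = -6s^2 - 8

Let u = s^2. The equation becomes u^2 + 6u + 8 = 0.
Factor: (u + 4)(u + 2) = 0, so u = -4 or u = -2.
s^2 = -4 < 0 has no real solution.
s^2 = -2 < 0 has no real solution.

No real solutions.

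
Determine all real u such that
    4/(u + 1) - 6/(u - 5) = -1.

u = -3.3246 or u = 9.3246

Multiply both sides by (u + 1)(u - 5):
4(u - 5) - 6(u + 1) = -(u + 1)(u - 5).
Expand and collect terms: -u^2 + 6u + 31 = 0.
By the quadratic formula, u = (-6 +/- sqrt(160)) / -2, so u ~= -3.3246 or u ~= 9.3246.
Neither value makes a denominator zero (u != -1, u != 5), so both are valid.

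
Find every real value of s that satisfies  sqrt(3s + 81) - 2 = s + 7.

Isolate the radical: sqrt(3s + 81) = s + 9.
Square both sides: 3s + 81 = (s + 9)^2.
Expand and rearrange: s^2 + 15s = 0.
Solving gives s = 0 or s = -15.
Check each candidate in the original equation:
  s = 0: sqrt(81) = 9, while s + 9 = 9 — valid.
  s = -15: sqrt(36) = 6, while s + 9 = -6 — extraneous.

s = 0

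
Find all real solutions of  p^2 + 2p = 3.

Bring every term to one side: p^2 + 2p - 3 = 0.
Factor: (p + 3)(p - 1) = 0.
So p = -3 or p = 1.

p = -3 or p = 1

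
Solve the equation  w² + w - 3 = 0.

Discriminant: (1)² − 4·1·(-3) = 13.
Quadratic formula: w = (-1 ± √13) / 2.
So w = -1/2 + √(13)/2 ≈ 1.3028 or w = -√(13)/2 - 1/2 ≈ -2.3028.

w = -2.3028 or w = 1.3028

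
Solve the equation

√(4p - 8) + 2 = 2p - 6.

p = 6

Isolate the radical: √(4p - 8) = 2p - 8.
Square both sides: 4p - 8 = (2p - 8)².
Expand and rearrange: 4p² - 36p + 72 = 0.
Solving gives p = 6 or p = 3.
Check each candidate in the original equation:
  p = 6: √(16) = 4, while 2p - 8 = 4 — valid.
  p = 3: √(4) = 2, while 2p - 8 = -2 — extraneous.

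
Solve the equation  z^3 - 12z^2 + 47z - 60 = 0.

Possible rational roots are divisors of -60. Testing z = 5 gives 0, so (z - 5) is a factor.
Divide: z^3 - 12z^2 + 47z - 60 = (z - 5)(z^2 - 7z + 12).
Factor the quadratic: z = 4 or z = 3.

z = 3 or z = 4 or z = 5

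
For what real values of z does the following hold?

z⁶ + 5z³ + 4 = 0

z = -1.5874 or z = -1

Let u = z³. The equation becomes u² + 5u + 4 = 0.
Factor: (u + 1)(u + 4) = 0, so u = -1 or u = -4.
z³ = -1 gives z = -1.
z³ = -4 gives z = -∛(4) ≈ -1.5874.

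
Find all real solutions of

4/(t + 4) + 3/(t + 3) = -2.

t = -7.1375 or t = -3.3625

Multiply both sides by (t + 4)(t + 3):
4(t + 3) + 3(t + 4) = -2(t + 4)(t + 3).
Expand and collect terms: -2t² - 21t - 48 = 0.
By the quadratic formula, t = (21 ± √57) / -4, so t ≈ -7.1375 or t ≈ -3.3625.
Neither value makes a denominator zero (t ≠ -4, t ≠ -3), so both are valid.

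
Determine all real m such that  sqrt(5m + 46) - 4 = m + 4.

m = -2

Isolate the radical: sqrt(5m + 46) = m + 8.
Square both sides: 5m + 46 = (m + 8)^2.
Expand and rearrange: m^2 + 11m + 18 = 0.
Solving gives m = -2 or m = -9.
Check each candidate in the original equation:
  m = -2: sqrt(36) = 6, while m + 8 = 6 — valid.
  m = -9: sqrt(1) = 1, while m + 8 = -1 — extraneous.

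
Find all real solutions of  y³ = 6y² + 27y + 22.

y = -2 or y = -1.1962 or y = 9.1962

Rearrange: y³ - 6y² - 27y - 22 = 0.
Possible rational roots are divisors of -22. Testing y = -2 gives 0, so (y + 2) is a factor.
Divide: y³ - 6y² - 27y - 22 = (y + 2)(y² - 8y - 11).
Apply the quadratic formula to y² - 8y - 11 = 0: y = (8 ± √108)/2, i.e. y ≈ 9.1962 or y ≈ -1.1962.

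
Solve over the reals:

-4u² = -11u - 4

Rearrange to standard form: -4u² + 11u + 4 = 0.
Discriminant: (11)² − 4·(-4)·4 = 185.
Quadratic formula: u = (-11 ± √185) / (-8).
So u = 11/8 - √(185)/8 ≈ -0.3252 or u = 11/8 + √(185)/8 ≈ 3.0752.

u = -0.3252 or u = 3.0752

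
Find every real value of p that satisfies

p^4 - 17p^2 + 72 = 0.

Let u = p^2. The equation becomes u^2 - 17u + 72 = 0.
Factor: (u - 9)(u - 8) = 0, so u = 9 or u = 8.
p^2 = 9 gives p = +/-3.
p^2 = 8 gives p = +/-2*sqrt(2) ~= +/-2.8284.

p = -3 or p = -2.8284 or p = 2.8284 or p = 3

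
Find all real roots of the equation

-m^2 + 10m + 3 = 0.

m = -0.2915 or m = 10.2915

Discriminant: (10)^2 - 4*(-1)*3 = 112.
Quadratic formula: m = (-10 +/- sqrt(112)) / (-2).
So m = 5 - 2*sqrt(7) ~= -0.2915 or m = 5 + 2*sqrt(7) ~= 10.2915.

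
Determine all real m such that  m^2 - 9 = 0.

m = -3 or m = 3

Factor: (m + 3)(m - 3) = 0.
So m = -3 or m = 3.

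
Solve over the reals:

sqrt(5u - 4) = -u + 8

u = 4

Square both sides: 5u - 4 = (-u + 8)^2.
Expand and rearrange: u^2 - 21u + 68 = 0.
Solving gives u = 17 or u = 4.
Check each candidate in the original equation:
  u = 17: sqrt(81) = 9, while -u + 8 = -9 — extraneous.
  u = 4: sqrt(16) = 4, while -u + 8 = 4 — valid.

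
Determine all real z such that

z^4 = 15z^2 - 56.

z = -2.8284 or z = -2.6458 or z = 2.6458 or z = 2.8284

Let u = z^2. The equation becomes u^2 - 15u + 56 = 0.
Factor: (u - 8)(u - 7) = 0, so u = 8 or u = 7.
z^2 = 8 gives z = +/-2*sqrt(2) ~= +/-2.8284.
z^2 = 7 gives z = +/-sqrt(7) ~= +/-2.6458.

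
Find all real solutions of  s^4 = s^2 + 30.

s = -2.4495 or s = 2.4495

Let u = s^2. The equation becomes u^2 - u - 30 = 0.
Factor: (u - 6)(u + 5) = 0, so u = 6 or u = -5.
s^2 = 6 gives s = +/-sqrt(6) ~= +/-2.4495.
s^2 = -5 < 0 has no real solution.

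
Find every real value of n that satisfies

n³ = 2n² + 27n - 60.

n = -5.2749 or n = 2.2749 or n = 5

Rearrange: n³ - 2n² - 27n + 60 = 0.
Possible rational roots are divisors of 60. Testing n = 5 gives 0, so (n - 5) is a factor.
Divide: n³ - 2n² - 27n + 60 = (n - 5)(n² + 3n - 12).
Apply the quadratic formula to n² + 3n - 12 = 0: n = (-3 ± √57)/2, i.e. n ≈ 2.2749 or n ≈ -5.2749.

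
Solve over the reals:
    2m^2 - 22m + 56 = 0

m = 4 or m = 7

Factor: 2(m - 4)(m - 7) = 0.
So m = 4 or m = 7.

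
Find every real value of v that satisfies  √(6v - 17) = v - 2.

v = 3 or v = 7

Square both sides: 6v - 17 = (v - 2)².
Expand and rearrange: v² - 10v + 21 = 0.
Solving gives v = 7 or v = 3.
Check each candidate in the original equation:
  v = 7: √(25) = 5, while v - 2 = 5 — valid.
  v = 3: √(1) = 1, while v - 2 = 1 — valid.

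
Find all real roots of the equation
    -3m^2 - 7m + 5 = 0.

m = -2.9067 or m = 0.5734

Discriminant: (-7)^2 - 4*(-3)*5 = 109.
Quadratic formula: m = (7 +/- sqrt(109)) / (-6).
So m = -sqrt(109)/6 - 7/6 ~= -2.9067 or m = -7/6 + sqrt(109)/6 ~= 0.5734.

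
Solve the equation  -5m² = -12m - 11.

m = -0.7079 or m = 3.1079

Rearrange to standard form: -5m² + 12m + 11 = 0.
Discriminant: (12)² − 4·(-5)·11 = 364.
Quadratic formula: m = (-12 ± √364) / (-10).
So m = 6/5 - √(91)/5 ≈ -0.7079 or m = 6/5 + √(91)/5 ≈ 3.1079.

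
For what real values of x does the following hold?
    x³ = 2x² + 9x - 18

x = -3 or x = 2 or x = 3

Rearrange: x³ - 2x² - 9x + 18 = 0.
Possible rational roots are divisors of 18. Testing x = 3 gives 0, so (x - 3) is a factor.
Divide: x³ - 2x² - 9x + 18 = (x - 3)(x² + x - 6).
Factor the quadratic: x = 2 or x = -3.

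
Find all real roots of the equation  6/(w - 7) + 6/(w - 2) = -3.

w = -0.7016 or w = 5.7016

Multiply both sides by (w - 7)(w - 2):
6(w - 2) + 6(w - 7) = -3(w - 7)(w - 2).
Expand and collect terms: -3w^2 + 15w + 12 = 0.
By the quadratic formula, w = (-15 +/- sqrt(369)) / -6, so w ~= -0.7016 or w ~= 5.7016.
Neither value makes a denominator zero (w != 7, w != 2), so both are valid.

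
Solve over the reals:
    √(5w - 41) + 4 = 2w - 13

Isolate the radical: √(5w - 41) = 2w - 17.
Square both sides: 5w - 41 = (2w - 17)².
Expand and rearrange: 4w² - 73w + 330 = 0.
Solving gives w = 10 or w = 8.25.
Check each candidate in the original equation:
  w = 10: √(9) = 3, while 2w - 17 = 3 — valid.
  w = 8.25: √(0.25) = 0.5, while 2w - 17 = -0.5 — extraneous.

w = 10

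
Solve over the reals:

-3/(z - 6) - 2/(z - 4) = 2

z = 2.3139 or z = 5.1861

Multiply both sides by (z - 6)(z - 4):
-3(z - 4) - 2(z - 6) = 2(z - 6)(z - 4).
Expand and collect terms: 2z^2 - 15z + 24 = 0.
By the quadratic formula, z = (15 +/- sqrt(33)) / 4, so z ~= 5.1861 or z ~= 2.3139.
Neither value makes a denominator zero (z != 6, z != 4), so both are valid.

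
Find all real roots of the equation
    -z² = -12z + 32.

Bring every term to one side: -z² + 12z - 32 = 0.
Factor: -1(z - 8)(z - 4) = 0.
So z = 8 or z = 4.

z = 4 or z = 8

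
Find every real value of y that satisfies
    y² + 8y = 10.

Rearrange to standard form: y² + 8y - 10 = 0.
Discriminant: (8)² − 4·1·(-10) = 104.
Quadratic formula: y = (-8 ± √104) / 2.
So y = -4 + √(26) ≈ 1.099 or y = -√(26) - 4 ≈ -9.099.

y = -9.099 or y = 1.099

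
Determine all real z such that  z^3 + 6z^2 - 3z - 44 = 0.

z = -4.4641 or z = -4 or z = 2.4641

Possible rational roots are divisors of -44. Testing z = -4 gives 0, so (z + 4) is a factor.
Divide: z^3 + 6z^2 - 3z - 44 = (z + 4)(z^2 + 2z - 11).
Apply the quadratic formula to z^2 + 2z - 11 = 0: z = (-2 +/- sqrt(48))/2, i.e. z ~= 2.4641 or z ~= -4.4641.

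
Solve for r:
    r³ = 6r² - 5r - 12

Rearrange: r³ - 6r² + 5r + 12 = 0.
Possible rational roots are divisors of 12. Testing r = -1 gives 0, so (r + 1) is a factor.
Divide: r³ - 6r² + 5r + 12 = (r + 1)(r² - 7r + 12).
Factor the quadratic: r = 4 or r = 3.

r = -1 or r = 3 or r = 4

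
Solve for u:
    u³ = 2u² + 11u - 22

Rearrange: u³ - 2u² - 11u + 22 = 0.
Possible rational roots are divisors of 22. Testing u = 2 gives 0, so (u - 2) is a factor.
Divide: u³ - 2u² - 11u + 22 = (u - 2)(u² - 11).
Apply the quadratic formula to u² - 11 = 0: u = (0 ± √44)/2, i.e. u ≈ 3.3166 or u ≈ -3.3166.

u = -3.3166 or u = 2 or u = 3.3166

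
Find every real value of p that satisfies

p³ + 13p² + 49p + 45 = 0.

Possible rational roots are divisors of 45. Testing p = -5 gives 0, so (p + 5) is a factor.
Divide: p³ + 13p² + 49p + 45 = (p + 5)(p² + 8p + 9).
Apply the quadratic formula to p² + 8p + 9 = 0: p = (-8 ± √28)/2, i.e. p ≈ -1.3542 or p ≈ -6.6458.

p = -6.6458 or p = -5 or p = -1.3542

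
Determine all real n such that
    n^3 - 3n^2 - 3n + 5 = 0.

n = -1.4495 or n = 1 or n = 3.4495

Possible rational roots are divisors of 5. Testing n = 1 gives 0, so (n - 1) is a factor.
Divide: n^3 - 3n^2 - 3n + 5 = (n - 1)(n^2 - 2n - 5).
Apply the quadratic formula to n^2 - 2n - 5 = 0: n = (2 +/- sqrt(24))/2, i.e. n ~= 3.4495 or n ~= -1.4495.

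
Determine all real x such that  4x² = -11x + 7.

x = -3.283 or x = 0.533

Rearrange to standard form: 4x² + 11x - 7 = 0.
Discriminant: (11)² − 4·4·(-7) = 233.
Quadratic formula: x = (-11 ± √233) / 8.
So x = -11/8 + √(233)/8 ≈ 0.533 or x = -√(233)/8 - 11/8 ≈ -3.283.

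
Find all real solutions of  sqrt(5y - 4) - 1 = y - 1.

Isolate the radical: sqrt(5y - 4) = y.
Square both sides: 5y - 4 = (y)^2.
Expand and rearrange: y^2 - 5y + 4 = 0.
Solving gives y = 4 or y = 1.
Check each candidate in the original equation:
  y = 4: sqrt(16) = 4, while y = 4 — valid.
  y = 1: sqrt(1) = 1, while y = 1 — valid.

y = 1 or y = 4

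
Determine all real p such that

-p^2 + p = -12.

p = -3 or p = 4

Bring every term to one side: -p^2 + p + 12 = 0.
Factor: -1(p + 3)(p - 4) = 0.
So p = -3 or p = 4.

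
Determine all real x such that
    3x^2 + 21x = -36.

Bring every term to one side: 3x^2 + 21x + 36 = 0.
Factor: 3(x + 4)(x + 3) = 0.
So x = -4 or x = -3.

x = -4 or x = -3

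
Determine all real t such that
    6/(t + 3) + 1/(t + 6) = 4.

t = -5.8365 or t = -1.4135

Multiply both sides by (t + 3)(t + 6):
6(t + 6) + (t + 3) = 4(t + 3)(t + 6).
Expand and collect terms: 4t^2 + 29t + 33 = 0.
By the quadratic formula, t = (-29 +/- sqrt(313)) / 8, so t ~= -1.4135 or t ~= -5.8365.
Neither value makes a denominator zero (t != -3, t != -6), so both are valid.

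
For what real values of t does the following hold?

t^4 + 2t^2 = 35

Let u = t^2. The equation becomes u^2 + 2u - 35 = 0.
Factor: (u - 5)(u + 7) = 0, so u = 5 or u = -7.
t^2 = 5 gives t = +/-sqrt(5) ~= +/-2.2361.
t^2 = -7 < 0 has no real solution.

t = -2.2361 or t = 2.2361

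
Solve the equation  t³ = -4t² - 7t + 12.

t = 1

Rearrange: t³ + 4t² + 7t - 12 = 0.
Possible rational roots are divisors of -12. Testing t = 1 gives 0, so (t - 1) is a factor.
Divide: t³ + 4t² + 7t - 12 = (t - 1)(t² + 5t + 12).
The quadratic t² + 5t + 12 has discriminant -23 < 0, so no further real roots.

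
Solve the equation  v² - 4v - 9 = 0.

Discriminant: (-4)² − 4·1·(-9) = 52.
Quadratic formula: v = (4 ± √52) / 2.
So v = 2 + √(13) ≈ 5.6056 or v = 2 - √(13) ≈ -1.6056.

v = -1.6056 or v = 5.6056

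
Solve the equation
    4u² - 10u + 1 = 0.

u = 0.1044 or u = 2.3956

Discriminant: (-10)² − 4·4·1 = 84.
Quadratic formula: u = (10 ± √84) / 8.
So u = √(21)/4 + 5/4 ≈ 2.3956 or u = 5/4 - √(21)/4 ≈ 0.1044.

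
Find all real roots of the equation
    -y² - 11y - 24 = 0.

Factor: -1(y + 8)(y + 3) = 0.
So y = -8 or y = -3.

y = -8 or y = -3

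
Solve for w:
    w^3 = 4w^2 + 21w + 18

w = -2 or w = -1.2426 or w = 7.2426

Rearrange: w^3 - 4w^2 - 21w - 18 = 0.
Possible rational roots are divisors of -18. Testing w = -2 gives 0, so (w + 2) is a factor.
Divide: w^3 - 4w^2 - 21w - 18 = (w + 2)(w^2 - 6w - 9).
Apply the quadratic formula to w^2 - 6w - 9 = 0: w = (6 +/- sqrt(72))/2, i.e. w ~= 7.2426 or w ~= -1.2426.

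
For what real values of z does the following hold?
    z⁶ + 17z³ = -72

z = -2.0801 or z = -2

Let u = z³. The equation becomes u² + 17u + 72 = 0.
Factor: (u + 9)(u + 8) = 0, so u = -9 or u = -8.
z³ = -9 gives z = -∛(9) ≈ -2.0801.
z³ = -8 gives z = -2.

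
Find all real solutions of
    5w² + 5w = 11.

Rearrange to standard form: 5w² + 5w - 11 = 0.
Discriminant: (5)² − 4·5·(-11) = 245.
Quadratic formula: w = (-5 ± √245) / 10.
So w = -1/2 + 7·√(5)/10 ≈ 1.0652 or w = -7·√(5)/10 - 1/2 ≈ -2.0652.

w = -2.0652 or w = 1.0652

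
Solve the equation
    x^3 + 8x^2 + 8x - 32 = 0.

x = -5.4641 or x = -4 or x = 1.4641

Possible rational roots are divisors of -32. Testing x = -4 gives 0, so (x + 4) is a factor.
Divide: x^3 + 8x^2 + 8x - 32 = (x + 4)(x^2 + 4x - 8).
Apply the quadratic formula to x^2 + 4x - 8 = 0: x = (-4 +/- sqrt(48))/2, i.e. x ~= 1.4641 or x ~= -5.4641.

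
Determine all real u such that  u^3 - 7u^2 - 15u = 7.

u = -1 or u = -0.7958 or u = 8.7958

Rearrange: u^3 - 7u^2 - 15u - 7 = 0.
Possible rational roots are divisors of -7. Testing u = -1 gives 0, so (u + 1) is a factor.
Divide: u^3 - 7u^2 - 15u - 7 = (u + 1)(u^2 - 8u - 7).
Apply the quadratic formula to u^2 - 8u - 7 = 0: u = (8 +/- sqrt(92))/2, i.e. u ~= 8.7958 or u ~= -0.7958.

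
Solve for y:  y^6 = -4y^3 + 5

y = -1.71 or y = 1

Let u = y^3. The equation becomes u^2 + 4u - 5 = 0.
Factor: (u + 5)(u - 1) = 0, so u = -5 or u = 1.
y^3 = -5 gives y = -(5)^(1/3) ~= -1.71.
y^3 = 1 gives y = 1.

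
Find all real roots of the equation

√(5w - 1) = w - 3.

w = 10

Square both sides: 5w - 1 = (w - 3)².
Expand and rearrange: w² - 11w + 10 = 0.
Solving gives w = 10 or w = 1.
Check each candidate in the original equation:
  w = 10: √(49) = 7, while w - 3 = 7 — valid.
  w = 1: √(4) = 2, while w - 3 = -2 — extraneous.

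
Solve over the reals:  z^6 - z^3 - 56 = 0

z = -1.9129 or z = 2

Let u = z^3. The equation becomes u^2 - u - 56 = 0.
Factor: (u + 7)(u - 8) = 0, so u = -7 or u = 8.
z^3 = -7 gives z = -(7)^(1/3) ~= -1.9129.
z^3 = 8 gives z = 2.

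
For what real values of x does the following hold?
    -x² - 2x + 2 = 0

Discriminant: (-2)² − 4·(-1)·2 = 12.
Quadratic formula: x = (2 ± √12) / (-2).
So x = -√(3) - 1 ≈ -2.7321 or x = -1 + √(3) ≈ 0.7321.

x = -2.7321 or x = 0.7321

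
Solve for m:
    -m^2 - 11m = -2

Rearrange to standard form: -m^2 - 11m + 2 = 0.
Discriminant: (-11)^2 - 4*(-1)*2 = 129.
Quadratic formula: m = (11 +/- sqrt(129)) / (-2).
So m = -sqrt(129)/2 - 11/2 ~= -11.1789 or m = -11/2 + sqrt(129)/2 ~= 0.1789.

m = -11.1789 or m = 0.1789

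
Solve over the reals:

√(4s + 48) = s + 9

Square both sides: 4s + 48 = (s + 9)².
Expand and rearrange: s² + 14s + 33 = 0.
Solving gives s = -3 or s = -11.
Check each candidate in the original equation:
  s = -3: √(36) = 6, while s + 9 = 6 — valid.
  s = -11: √(4) = 2, while s + 9 = -2 — extraneous.

s = -3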